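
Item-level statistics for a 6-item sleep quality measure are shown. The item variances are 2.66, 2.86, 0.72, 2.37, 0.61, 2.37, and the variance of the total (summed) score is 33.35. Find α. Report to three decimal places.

ΣVar(i) = 2.66 + 2.86 + 0.72 + 2.37 + 0.61 + 2.37 = 11.59
α = (k/(k−1))·(1 − ΣVar(i)/σ²_T) = (6/5)·(1 − 11.59/33.35) = 0.783

α = 0.783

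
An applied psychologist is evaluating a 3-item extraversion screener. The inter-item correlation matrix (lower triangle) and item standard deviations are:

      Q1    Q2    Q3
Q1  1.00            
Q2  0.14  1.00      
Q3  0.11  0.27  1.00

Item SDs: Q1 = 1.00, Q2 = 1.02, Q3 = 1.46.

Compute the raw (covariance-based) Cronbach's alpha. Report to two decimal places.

α = 0.38

Σσ²ᵢ = 1.00² + 1.02² + 1.46² = 4.1720
Covariances σ_ij = r_ij · s_i · s_j:
  σ(Q1,Q2) = 0.14 × 1.00 × 1.02 = 0.1428
  σ(Q1,Q3) = 0.11 × 1.00 × 1.46 = 0.1606
  σ(Q2,Q3) = 0.27 × 1.02 × 1.46 = 0.4021
σ²_T = Σσ²ᵢ + 2·Σσ_ij = 4.1720 + 2 × 0.7055 = 5.5830
α = (3/2)·(1 − 4.1720/5.5830) = 0.38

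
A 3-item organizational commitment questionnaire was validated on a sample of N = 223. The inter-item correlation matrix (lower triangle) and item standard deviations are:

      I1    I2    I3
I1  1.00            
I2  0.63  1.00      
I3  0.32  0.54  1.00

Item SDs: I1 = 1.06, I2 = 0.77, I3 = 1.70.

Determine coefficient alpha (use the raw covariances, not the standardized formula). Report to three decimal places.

α = 0.658

Σσ²ᵢ = 1.06² + 0.77² + 1.70² = 4.6065
Covariances σ_ij = r_ij · s_i · s_j:
  σ(I1,I2) = 0.63 × 1.06 × 0.77 = 0.5142
  σ(I1,I3) = 0.32 × 1.06 × 1.70 = 0.5766
  σ(I2,I3) = 0.54 × 0.77 × 1.70 = 0.7069
σ²_T = Σσ²ᵢ + 2·Σσ_ij = 4.6065 + 2 × 1.7977 = 8.2019
α = (3/2)·(1 − 4.6065/8.2019) = 0.658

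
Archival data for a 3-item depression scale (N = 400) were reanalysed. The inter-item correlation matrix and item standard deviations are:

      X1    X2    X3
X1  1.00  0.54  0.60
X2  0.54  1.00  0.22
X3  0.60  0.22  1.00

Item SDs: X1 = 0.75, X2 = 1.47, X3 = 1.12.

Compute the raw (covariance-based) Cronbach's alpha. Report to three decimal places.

α = 0.635

Σσ²ᵢ = 0.75² + 1.47² + 1.12² = 3.9778
Covariances σ_ij = r_ij · s_i · s_j:
  σ(X1,X2) = 0.54 × 0.75 × 1.47 = 0.5954
  σ(X1,X3) = 0.60 × 0.75 × 1.12 = 0.5040
  σ(X2,X3) = 0.22 × 1.47 × 1.12 = 0.3622
σ²_T = Σσ²ᵢ + 2·Σσ_ij = 3.9778 + 2 × 1.4616 = 6.9010
α = (3/2)·(1 − 3.9778/6.9010) = 0.635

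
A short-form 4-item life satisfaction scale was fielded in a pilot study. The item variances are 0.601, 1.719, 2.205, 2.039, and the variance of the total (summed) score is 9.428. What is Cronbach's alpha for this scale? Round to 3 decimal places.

Σσᵢ² = 0.601 + 1.719 + 2.205 + 2.039 = 6.564
α = (k/(k−1))·(1 − Σσᵢ²/σ²_total) = (4/3)·(1 − 6.564/9.428) = 0.405

Cronbach's alpha = 0.405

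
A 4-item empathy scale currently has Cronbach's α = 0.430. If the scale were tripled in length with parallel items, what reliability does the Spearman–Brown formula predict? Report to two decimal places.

Length factor m = 3
α' = m·α / (1 + (m−1)·α)
   = 3 × 0.430 / (1 + (3 − 1) × 0.430)
   = 1.2900 / 1.8600 = 0.69

predicted reliability = 0.69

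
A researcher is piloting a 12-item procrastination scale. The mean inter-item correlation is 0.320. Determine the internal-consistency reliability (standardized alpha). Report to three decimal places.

Standardized α = k·r̄ / (1 + (k−1)·r̄) = 12 × 0.320 / (1 + 11 × 0.320)
  = 3.8400 / 4.5200 = 0.850

α = 0.850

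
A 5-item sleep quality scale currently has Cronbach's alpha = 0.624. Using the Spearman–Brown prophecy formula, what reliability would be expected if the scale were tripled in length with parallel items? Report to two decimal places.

predicted reliability = 0.83

Length factor m = 3
α' = m·α / (1 + (m−1)·α)
   = 3 × 0.624 / (1 + (3 − 1) × 0.624)
   = 1.8720 / 2.2480 = 0.83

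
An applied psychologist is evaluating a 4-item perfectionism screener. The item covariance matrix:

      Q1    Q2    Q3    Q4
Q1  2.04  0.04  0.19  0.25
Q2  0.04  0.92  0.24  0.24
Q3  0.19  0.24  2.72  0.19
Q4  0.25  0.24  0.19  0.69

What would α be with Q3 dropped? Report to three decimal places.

Remaining items: Q1, Q2, Q4 (k = 3).
Σσᵢ² = 2.04 + 0.92 + 0.69 = 3.65
Var(T) = 3.65 + 2 × 0.53 = 4.71
α (item deleted) = (3/2)·(1 − 3.65/4.71) = 0.338

α = 0.338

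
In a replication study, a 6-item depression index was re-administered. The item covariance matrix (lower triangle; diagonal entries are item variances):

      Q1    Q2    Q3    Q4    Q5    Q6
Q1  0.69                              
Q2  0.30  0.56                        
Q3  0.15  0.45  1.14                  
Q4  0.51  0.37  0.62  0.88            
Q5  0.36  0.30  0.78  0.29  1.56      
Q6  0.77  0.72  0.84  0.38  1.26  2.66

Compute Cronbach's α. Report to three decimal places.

Cronbach's α = 0.821

Σσᵢ² = 0.69 + 0.56 + 1.14 + 0.88 + 1.56 + 2.66 = 7.49
Σ_{i<j} σ_ij = 8.10
σ²_total = 7.49 + 2 × 8.10 = 23.69
α = (k/(k−1))·(1 − Σσᵢ²/σ²_total) = (6/5)·(1 − 7.49/23.69) = 0.821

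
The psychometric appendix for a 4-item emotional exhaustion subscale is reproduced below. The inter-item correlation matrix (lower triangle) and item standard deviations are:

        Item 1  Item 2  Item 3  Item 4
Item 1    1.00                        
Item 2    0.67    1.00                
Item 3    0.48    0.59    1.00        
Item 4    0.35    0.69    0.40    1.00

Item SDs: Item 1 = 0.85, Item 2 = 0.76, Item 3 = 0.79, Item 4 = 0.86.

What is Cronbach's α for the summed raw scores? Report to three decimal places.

α = 0.814

Σσ²ᵢ = 0.85² + 0.76² + 0.79² + 0.86² = 2.6638
Covariances σ_ij = r_ij · s_i · s_j:
  σ(Item 1,Item 2) = 0.67 × 0.85 × 0.76 = 0.4328
  σ(Item 1,Item 3) = 0.48 × 0.85 × 0.79 = 0.3223
  σ(Item 1,Item 4) = 0.35 × 0.85 × 0.86 = 0.2558
  σ(Item 2,Item 3) = 0.59 × 0.76 × 0.79 = 0.3542
  σ(Item 2,Item 4) = 0.69 × 0.76 × 0.86 = 0.4510
  σ(Item 3,Item 4) = 0.40 × 0.79 × 0.86 = 0.2718
σ²_T = Σσ²ᵢ + 2·Σσ_ij = 2.6638 + 2 × 2.0879 = 6.8396
α = (4/3)·(1 − 2.6638/6.8396) = 0.814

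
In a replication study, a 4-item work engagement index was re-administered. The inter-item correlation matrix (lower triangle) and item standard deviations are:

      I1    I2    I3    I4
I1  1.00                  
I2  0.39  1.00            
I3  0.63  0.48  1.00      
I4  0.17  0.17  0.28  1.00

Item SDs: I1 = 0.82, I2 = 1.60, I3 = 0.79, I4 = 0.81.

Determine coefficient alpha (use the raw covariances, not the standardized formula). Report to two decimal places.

α = 0.63

Σσ²ᵢ = 0.82² + 1.60² + 0.79² + 0.81² = 4.5126
Covariances σ_ij = r_ij · s_i · s_j:
  σ(I1,I2) = 0.39 × 0.82 × 1.60 = 0.5117
  σ(I1,I3) = 0.63 × 0.82 × 0.79 = 0.4081
  σ(I1,I4) = 0.17 × 0.82 × 0.81 = 0.1129
  σ(I2,I3) = 0.48 × 1.60 × 0.79 = 0.6067
  σ(I2,I4) = 0.17 × 1.60 × 0.81 = 0.2203
  σ(I3,I4) = 0.28 × 0.79 × 0.81 = 0.1792
σ²_T = Σσ²ᵢ + 2·Σσ_ij = 4.5126 + 2 × 2.0389 = 8.5904
α = (4/3)·(1 − 4.5126/8.5904) = 0.63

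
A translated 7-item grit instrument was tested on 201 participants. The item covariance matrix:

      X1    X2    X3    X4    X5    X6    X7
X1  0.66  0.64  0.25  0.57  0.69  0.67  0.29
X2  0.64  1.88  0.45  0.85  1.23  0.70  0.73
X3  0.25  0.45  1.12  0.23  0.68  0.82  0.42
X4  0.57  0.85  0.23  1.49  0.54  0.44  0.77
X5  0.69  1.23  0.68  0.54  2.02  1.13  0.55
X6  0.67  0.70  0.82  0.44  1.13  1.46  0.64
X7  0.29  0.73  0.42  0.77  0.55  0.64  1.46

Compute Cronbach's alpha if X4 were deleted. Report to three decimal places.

Remaining items: X1, X2, X3, X5, X6, X7 (k = 6).
Σσ²ᵢ = 0.66 + 1.88 + 1.12 + 2.02 + 1.46 + 1.46 = 8.60
σ²_T = 8.60 + 2 × 9.89 = 28.38
α (item deleted) = (6/5)·(1 − 8.60/28.38) = 0.836

α = 0.836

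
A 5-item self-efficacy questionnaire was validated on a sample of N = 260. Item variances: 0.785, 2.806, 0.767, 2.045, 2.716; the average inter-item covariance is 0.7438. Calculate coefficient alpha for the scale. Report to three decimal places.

Σσᵢ² = 0.785 + 2.806 + 0.767 + 2.045 + 2.716 = 9.119
Sum of the 10 distinct covariances = 10 × 0.7438 = 7.4380
Var(T) = Σσᵢ² + 2·Σcov = 9.119 + 2 × 7.4380 = 23.9950
α = (5/4)·(1 − 9.119/23.9950) = 0.775

α = 0.775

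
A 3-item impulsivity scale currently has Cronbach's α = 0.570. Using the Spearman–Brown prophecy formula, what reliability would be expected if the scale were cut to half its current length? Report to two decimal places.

predicted reliability = 0.40

Length factor m = 1/2
α' = m·α / (1 − (1−m)·α)
   = 1/2 × 0.570 / (1 − (1 − 1/2) × 0.570)
   = 0.2850 / 0.7150 = 0.40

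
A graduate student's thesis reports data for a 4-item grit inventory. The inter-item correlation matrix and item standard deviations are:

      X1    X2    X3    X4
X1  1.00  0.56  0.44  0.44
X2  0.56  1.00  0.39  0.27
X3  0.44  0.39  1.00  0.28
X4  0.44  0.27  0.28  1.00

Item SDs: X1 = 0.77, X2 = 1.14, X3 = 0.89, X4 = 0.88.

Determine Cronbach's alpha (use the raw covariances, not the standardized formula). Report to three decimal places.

Σσ²ᵢ = 0.77² + 1.14² + 0.89² + 0.88² = 3.4590
Covariances σ_ij = r_ij · s_i · s_j:
  σ(X1,X2) = 0.56 × 0.77 × 1.14 = 0.4916
  σ(X1,X3) = 0.44 × 0.77 × 0.89 = 0.3015
  σ(X1,X4) = 0.44 × 0.77 × 0.88 = 0.2981
  σ(X2,X3) = 0.39 × 1.14 × 0.89 = 0.3957
  σ(X2,X4) = 0.27 × 1.14 × 0.88 = 0.2709
  σ(X3,X4) = 0.28 × 0.89 × 0.88 = 0.2193
σ²_T = Σσ²ᵢ + 2·Σσ_ij = 3.4590 + 2 × 1.9771 = 7.4132
α = (4/3)·(1 − 3.4590/7.4132) = 0.711

Cronbach's alpha = 0.711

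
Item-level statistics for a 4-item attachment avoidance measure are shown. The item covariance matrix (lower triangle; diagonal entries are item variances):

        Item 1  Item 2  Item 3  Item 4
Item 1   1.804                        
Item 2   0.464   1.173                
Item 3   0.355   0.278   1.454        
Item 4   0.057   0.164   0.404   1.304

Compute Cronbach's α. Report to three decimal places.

α = 0.500

Σσ²ᵢ = 1.804 + 1.173 + 1.454 + 1.304 = 5.735
Sum of off-diagonal covariances = 1.722
total variance = 5.735 + 2 × 1.722 = 9.179
α = (k/(k−1))·(1 − Σσ²ᵢ/total variance) = (4/3)·(1 − 5.735/9.179) = 0.500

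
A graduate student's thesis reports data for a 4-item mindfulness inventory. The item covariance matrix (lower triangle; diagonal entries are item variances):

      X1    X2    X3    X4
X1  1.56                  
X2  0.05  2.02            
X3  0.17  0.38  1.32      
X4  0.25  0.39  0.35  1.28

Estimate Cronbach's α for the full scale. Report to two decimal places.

Σσ²ᵢ = 1.56 + 2.02 + 1.32 + 1.28 = 6.18
Sum of the distinct covariances = 1.59
σ²_total = 6.18 + 2 × 1.59 = 9.36
α = (k/(k−1))·(1 − Σσ²ᵢ/σ²_total) = (4/3)·(1 − 6.18/9.36) = 0.45

α = 0.45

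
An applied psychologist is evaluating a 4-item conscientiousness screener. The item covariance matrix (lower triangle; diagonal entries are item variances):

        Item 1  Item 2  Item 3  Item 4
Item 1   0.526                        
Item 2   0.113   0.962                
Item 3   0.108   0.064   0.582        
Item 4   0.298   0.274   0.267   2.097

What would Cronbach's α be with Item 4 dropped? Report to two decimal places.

Cronbach's α = 0.32

Remaining items: Item 1, Item 2, Item 3 (k = 3).
Σσ²ᵢ = 0.526 + 0.962 + 0.582 = 2.070
σ²_T = 2.070 + 2 × 0.285 = 2.640
α (item deleted) = (3/2)·(1 − 2.070/2.640) = 0.32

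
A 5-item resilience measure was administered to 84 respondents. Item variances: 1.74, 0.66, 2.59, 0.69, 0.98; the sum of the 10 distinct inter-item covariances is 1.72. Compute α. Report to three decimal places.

α = 0.426

ΣVar(i) = 1.74 + 0.66 + 2.59 + 0.69 + 0.98 = 6.66
Sum of distinct covariances = 1.72
σ²_T = ΣVar(i) + 2·Σcov = 6.66 + 2 × 1.72 = 10.10
α = (5/4)·(1 − 6.66/10.10) = 0.426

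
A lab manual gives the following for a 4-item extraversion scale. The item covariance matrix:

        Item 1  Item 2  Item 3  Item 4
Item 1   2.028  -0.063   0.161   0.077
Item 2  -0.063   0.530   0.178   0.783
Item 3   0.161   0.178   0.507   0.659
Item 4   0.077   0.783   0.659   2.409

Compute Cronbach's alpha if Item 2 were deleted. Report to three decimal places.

Remaining items: Item 1, Item 3, Item 4 (k = 3).
Σσᵢ² = 2.028 + 0.507 + 2.409 = 4.944
σ²_total = 4.944 + 2 × 0.897 = 6.738
α (item deleted) = (3/2)·(1 − 4.944/6.738) = 0.399

Cronbach's alpha = 0.399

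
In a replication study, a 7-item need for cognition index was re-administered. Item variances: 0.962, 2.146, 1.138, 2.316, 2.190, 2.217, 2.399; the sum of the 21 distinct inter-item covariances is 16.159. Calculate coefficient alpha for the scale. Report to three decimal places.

Σσᵢ² = 0.962 + 2.146 + 1.138 + 2.316 + 2.190 + 2.217 + 2.399 = 13.368
Sum of distinct covariances = 16.159
Var(T) = Σσᵢ² + 2·Σcov = 13.368 + 2 × 16.159 = 45.686
α = (7/6)·(1 − 13.368/45.686) = 0.825

coefficient alpha = 0.825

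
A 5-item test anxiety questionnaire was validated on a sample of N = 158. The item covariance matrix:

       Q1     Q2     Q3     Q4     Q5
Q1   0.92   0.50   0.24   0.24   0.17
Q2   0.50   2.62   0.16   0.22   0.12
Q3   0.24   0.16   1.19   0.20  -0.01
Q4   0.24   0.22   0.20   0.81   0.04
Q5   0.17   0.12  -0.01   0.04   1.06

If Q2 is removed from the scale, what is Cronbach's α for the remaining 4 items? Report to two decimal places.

α = 0.41

Remaining items: Q1, Q3, Q4, Q5 (k = 4).
ΣVar(i) = 0.92 + 1.19 + 0.81 + 1.06 = 3.98
σ²_T = 3.98 + 2 × 0.88 = 5.74
α (item deleted) = (4/3)·(1 − 3.98/5.74) = 0.41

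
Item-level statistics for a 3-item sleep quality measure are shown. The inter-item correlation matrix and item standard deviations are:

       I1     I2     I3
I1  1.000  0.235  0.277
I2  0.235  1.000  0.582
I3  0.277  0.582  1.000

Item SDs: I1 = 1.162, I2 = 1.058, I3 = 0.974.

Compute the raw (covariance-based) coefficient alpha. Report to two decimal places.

α = 0.62

Σσ²ᵢ = 1.162² + 1.058² + 0.974² = 3.4183
Covariances σ_ij = r_ij · s_i · s_j:
  σ(I1,I2) = 0.235 × 1.162 × 1.058 = 0.2889
  σ(I1,I3) = 0.277 × 1.162 × 0.974 = 0.3135
  σ(I2,I3) = 0.582 × 1.058 × 0.974 = 0.5997
σ²_T = Σσ²ᵢ + 2·Σσ_ij = 3.4183 + 2 × 1.2021 = 5.8225
α = (3/2)·(1 − 3.4183/5.8225) = 0.62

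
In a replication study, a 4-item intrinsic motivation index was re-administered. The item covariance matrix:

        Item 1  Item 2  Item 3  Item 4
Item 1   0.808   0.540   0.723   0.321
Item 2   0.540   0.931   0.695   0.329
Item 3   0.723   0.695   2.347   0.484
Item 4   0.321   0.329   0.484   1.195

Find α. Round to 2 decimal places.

α = 0.72

sum of item variances = 0.808 + 0.931 + 2.347 + 1.195 = 5.281
Sum of off-diagonal covariances = 3.092
Var(T) = 5.281 + 2 × 3.092 = 11.465
α = (k/(k−1))·(1 − sum of item variances/Var(T)) = (4/3)·(1 − 5.281/11.465) = 0.72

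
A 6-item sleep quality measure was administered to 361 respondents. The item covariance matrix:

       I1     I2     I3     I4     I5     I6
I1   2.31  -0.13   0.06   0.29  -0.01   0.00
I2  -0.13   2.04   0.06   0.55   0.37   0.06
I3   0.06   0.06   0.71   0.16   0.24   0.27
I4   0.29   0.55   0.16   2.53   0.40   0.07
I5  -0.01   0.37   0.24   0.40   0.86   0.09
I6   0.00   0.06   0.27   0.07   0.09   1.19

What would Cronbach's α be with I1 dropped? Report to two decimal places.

Remaining items: I2, I3, I4, I5, I6 (k = 5).
Σσᵢ² = 2.04 + 0.71 + 2.53 + 0.86 + 1.19 = 7.33
σ²_total = 7.33 + 2 × 2.27 = 11.87
α (item deleted) = (5/4)·(1 − 7.33/11.87) = 0.48

α = 0.48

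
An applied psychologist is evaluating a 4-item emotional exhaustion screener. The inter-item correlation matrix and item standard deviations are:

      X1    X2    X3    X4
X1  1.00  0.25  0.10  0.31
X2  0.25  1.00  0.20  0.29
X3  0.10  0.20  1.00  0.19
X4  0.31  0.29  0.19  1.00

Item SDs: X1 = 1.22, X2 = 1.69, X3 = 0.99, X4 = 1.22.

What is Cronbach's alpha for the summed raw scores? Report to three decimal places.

Σσ²ᵢ = 1.22² + 1.69² + 0.99² + 1.22² = 6.8130
Covariances σ_ij = r_ij · s_i · s_j:
  σ(X1,X2) = 0.25 × 1.22 × 1.69 = 0.5154
  σ(X1,X3) = 0.10 × 1.22 × 0.99 = 0.1208
  σ(X1,X4) = 0.31 × 1.22 × 1.22 = 0.4614
  σ(X2,X3) = 0.20 × 1.69 × 0.99 = 0.3346
  σ(X2,X4) = 0.29 × 1.69 × 1.22 = 0.5979
  σ(X3,X4) = 0.19 × 0.99 × 1.22 = 0.2295
σ²_T = Σσ²ᵢ + 2·Σσ_ij = 6.8130 + 2 × 2.2596 = 11.3322
α = (4/3)·(1 − 6.8130/11.3322) = 0.532

α = 0.532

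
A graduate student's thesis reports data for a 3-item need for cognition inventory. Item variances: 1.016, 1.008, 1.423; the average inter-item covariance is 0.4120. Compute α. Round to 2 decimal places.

α = 0.63

Σσᵢ² = 1.016 + 1.008 + 1.423 = 3.447
Sum of the 3 distinct covariances = 3 × 0.4120 = 1.2360
total variance = Σσᵢ² + 2·Σcov = 3.447 + 2 × 1.2360 = 5.9190
α = (3/2)·(1 − 3.447/5.9190) = 0.63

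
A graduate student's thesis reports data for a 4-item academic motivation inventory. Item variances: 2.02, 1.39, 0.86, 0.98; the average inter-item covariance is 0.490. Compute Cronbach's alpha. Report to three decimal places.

Σσᵢ² = 2.02 + 1.39 + 0.86 + 0.98 = 5.25
Sum of the 6 distinct covariances = 6 × 0.490 = 2.940
σ²_T = Σσᵢ² + 2·Σcov = 5.25 + 2 × 2.940 = 11.130
α = (4/3)·(1 − 5.25/11.130) = 0.704

α = 0.704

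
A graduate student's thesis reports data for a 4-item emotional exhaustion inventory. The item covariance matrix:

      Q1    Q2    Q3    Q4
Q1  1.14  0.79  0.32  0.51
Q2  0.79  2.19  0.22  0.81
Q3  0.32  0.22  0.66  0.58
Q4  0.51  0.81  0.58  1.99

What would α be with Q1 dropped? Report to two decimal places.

α = 0.60

Remaining items: Q2, Q3, Q4 (k = 3).
Σσᵢ² = 2.19 + 0.66 + 1.99 = 4.84
Var(T) = 4.84 + 2 × 1.61 = 8.06
α (item deleted) = (3/2)·(1 − 4.84/8.06) = 0.60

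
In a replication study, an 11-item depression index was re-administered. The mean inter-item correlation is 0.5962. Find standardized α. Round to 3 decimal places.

α = 0.942

Standardized α = k·r̄ / (1 + (k−1)·r̄) = 11 × 0.5962 / (1 + 10 × 0.5962)
  = 6.5582 / 6.9620 = 0.942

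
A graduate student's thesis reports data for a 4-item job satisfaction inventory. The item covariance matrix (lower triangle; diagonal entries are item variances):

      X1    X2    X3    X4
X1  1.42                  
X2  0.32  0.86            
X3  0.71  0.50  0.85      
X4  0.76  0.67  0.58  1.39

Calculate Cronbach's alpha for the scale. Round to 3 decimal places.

Cronbach's alpha = 0.814

Σσᵢ² = 1.42 + 0.86 + 0.85 + 1.39 = 4.52
Σ_{i<j} σ_ij = 3.54
σ²_total = 4.52 + 2 × 3.54 = 11.60
α = (k/(k−1))·(1 − Σσᵢ²/σ²_total) = (4/3)·(1 − 4.52/11.60) = 0.814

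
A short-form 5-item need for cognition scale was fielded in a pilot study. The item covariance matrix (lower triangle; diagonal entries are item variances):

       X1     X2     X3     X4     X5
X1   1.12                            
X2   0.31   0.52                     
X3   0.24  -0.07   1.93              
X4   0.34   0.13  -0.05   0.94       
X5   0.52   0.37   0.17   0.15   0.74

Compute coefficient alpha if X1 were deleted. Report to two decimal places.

Remaining items: X2, X3, X4, X5 (k = 4).
Σσ²ᵢ = 0.52 + 1.93 + 0.94 + 0.74 = 4.13
σ²_total = 4.13 + 2 × 0.70 = 5.53
α (item deleted) = (4/3)·(1 − 4.13/5.53) = 0.34

α = 0.34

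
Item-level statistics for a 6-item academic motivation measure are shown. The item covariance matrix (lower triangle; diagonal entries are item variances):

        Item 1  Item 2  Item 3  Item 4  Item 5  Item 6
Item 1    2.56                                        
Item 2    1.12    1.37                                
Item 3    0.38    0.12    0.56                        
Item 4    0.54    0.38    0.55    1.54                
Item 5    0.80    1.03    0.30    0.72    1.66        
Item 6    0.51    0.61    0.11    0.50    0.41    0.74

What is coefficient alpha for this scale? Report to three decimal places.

α = 0.789

sum of item variances = 2.56 + 1.37 + 0.56 + 1.54 + 1.66 + 0.74 = 8.43
Sum of the distinct covariances = 8.08
σ²_T = 8.43 + 2 × 8.08 = 24.59
α = (k/(k−1))·(1 − sum of item variances/σ²_T) = (6/5)·(1 − 8.43/24.59) = 0.789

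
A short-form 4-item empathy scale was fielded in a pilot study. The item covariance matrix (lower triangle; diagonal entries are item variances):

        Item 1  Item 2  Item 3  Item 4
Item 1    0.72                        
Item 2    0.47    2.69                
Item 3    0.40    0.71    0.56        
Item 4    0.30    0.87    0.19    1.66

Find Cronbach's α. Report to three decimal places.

sum of item variances = 0.72 + 2.69 + 0.56 + 1.66 = 5.63
Sum of off-diagonal covariances = 2.94
Var(T) = 5.63 + 2 × 2.94 = 11.51
α = (k/(k−1))·(1 − sum of item variances/Var(T)) = (4/3)·(1 − 5.63/11.51) = 0.681

α = 0.681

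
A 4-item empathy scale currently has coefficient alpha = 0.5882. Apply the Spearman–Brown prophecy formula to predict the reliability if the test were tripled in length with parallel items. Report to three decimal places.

predicted reliability = 0.811

Length factor m = 3
α' = m·α / (1 + (m−1)·α)
   = 3 × 0.5882 / (1 + (3 − 1) × 0.5882)
   = 1.7646 / 2.1764 = 0.811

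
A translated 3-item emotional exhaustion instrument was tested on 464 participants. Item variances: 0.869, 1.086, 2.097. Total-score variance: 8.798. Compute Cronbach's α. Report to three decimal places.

Cronbach's α = 0.809

Σσ²ᵢ = 0.869 + 1.086 + 2.097 = 4.052
α = (k/(k−1))·(1 − Σσ²ᵢ/Var(T)) = (3/2)·(1 − 4.052/8.798) = 0.809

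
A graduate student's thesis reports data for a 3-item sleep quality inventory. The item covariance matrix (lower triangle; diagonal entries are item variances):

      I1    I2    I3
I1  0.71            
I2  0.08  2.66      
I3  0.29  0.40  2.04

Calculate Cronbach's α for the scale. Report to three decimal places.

Σσᵢ² = 0.71 + 2.66 + 2.04 = 5.41
Sum of the distinct covariances = 0.77
σ²_T = 5.41 + 2 × 0.77 = 6.95
α = (k/(k−1))·(1 − Σσᵢ²/σ²_T) = (3/2)·(1 − 5.41/6.95) = 0.332

α = 0.332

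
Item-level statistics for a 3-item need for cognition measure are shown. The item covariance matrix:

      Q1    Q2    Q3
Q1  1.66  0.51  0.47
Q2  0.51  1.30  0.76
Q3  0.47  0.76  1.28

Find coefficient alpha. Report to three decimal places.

Σσ²ᵢ = 1.66 + 1.30 + 1.28 = 4.24
Sum of the distinct covariances = 1.74
Var(T) = 4.24 + 2 × 1.74 = 7.72
α = (k/(k−1))·(1 − Σσ²ᵢ/Var(T)) = (3/2)·(1 − 4.24/7.72) = 0.676

coefficient alpha = 0.676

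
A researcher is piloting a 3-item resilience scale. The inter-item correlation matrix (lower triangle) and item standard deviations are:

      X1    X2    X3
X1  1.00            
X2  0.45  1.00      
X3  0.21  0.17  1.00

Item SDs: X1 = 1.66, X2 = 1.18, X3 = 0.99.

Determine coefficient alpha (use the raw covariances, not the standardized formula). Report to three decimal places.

Σσ²ᵢ = 1.66² + 1.18² + 0.99² = 5.1281
Covariances σ_ij = r_ij · s_i · s_j:
  σ(X1,X2) = 0.45 × 1.66 × 1.18 = 0.8815
  σ(X1,X3) = 0.21 × 1.66 × 0.99 = 0.3451
  σ(X2,X3) = 0.17 × 1.18 × 0.99 = 0.1986
σ²_T = Σσ²ᵢ + 2·Σσ_ij = 5.1281 + 2 × 1.4252 = 7.9785
α = (3/2)·(1 − 5.1281/7.9785) = 0.536

coefficient alpha = 0.536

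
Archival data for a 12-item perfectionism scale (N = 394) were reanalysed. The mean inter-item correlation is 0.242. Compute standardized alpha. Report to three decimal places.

Standardized α = k·r̄ / (1 + (k−1)·r̄) = 12 × 0.242 / (1 + 11 × 0.242)
  = 2.9040 / 3.6620 = 0.793

standardized alpha = 0.793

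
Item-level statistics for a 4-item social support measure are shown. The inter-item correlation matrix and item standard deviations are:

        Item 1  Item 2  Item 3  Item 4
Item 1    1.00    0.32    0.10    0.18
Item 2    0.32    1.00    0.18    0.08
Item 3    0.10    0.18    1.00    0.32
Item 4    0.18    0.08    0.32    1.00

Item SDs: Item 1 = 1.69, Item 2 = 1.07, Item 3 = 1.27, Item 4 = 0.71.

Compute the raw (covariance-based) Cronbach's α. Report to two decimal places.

Σσ²ᵢ = 1.69² + 1.07² + 1.27² + 0.71² = 6.1180
Covariances σ_ij = r_ij · s_i · s_j:
  σ(Item 1,Item 2) = 0.32 × 1.69 × 1.07 = 0.5787
  σ(Item 1,Item 3) = 0.10 × 1.69 × 1.27 = 0.2146
  σ(Item 1,Item 4) = 0.18 × 1.69 × 0.71 = 0.2160
  σ(Item 2,Item 3) = 0.18 × 1.07 × 1.27 = 0.2446
  σ(Item 2,Item 4) = 0.08 × 1.07 × 0.71 = 0.0608
  σ(Item 3,Item 4) = 0.32 × 1.27 × 0.71 = 0.2885
σ²_T = Σσ²ᵢ + 2·Σσ_ij = 6.1180 + 2 × 1.6032 = 9.3244
α = (4/3)·(1 − 6.1180/9.3244) = 0.46

α = 0.46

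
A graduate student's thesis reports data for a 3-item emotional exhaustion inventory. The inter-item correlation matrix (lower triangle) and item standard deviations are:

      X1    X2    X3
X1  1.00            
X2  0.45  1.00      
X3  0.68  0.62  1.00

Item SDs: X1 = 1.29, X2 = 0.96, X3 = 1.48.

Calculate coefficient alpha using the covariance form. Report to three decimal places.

α = 0.801

Σσ²ᵢ = 1.29² + 0.96² + 1.48² = 4.7761
Covariances σ_ij = r_ij · s_i · s_j:
  σ(X1,X2) = 0.45 × 1.29 × 0.96 = 0.5573
  σ(X1,X3) = 0.68 × 1.29 × 1.48 = 1.2983
  σ(X2,X3) = 0.62 × 0.96 × 1.48 = 0.8809
σ²_T = Σσ²ᵢ + 2·Σσ_ij = 4.7761 + 2 × 2.7365 = 10.2491
α = (3/2)·(1 − 4.7761/10.2491) = 0.801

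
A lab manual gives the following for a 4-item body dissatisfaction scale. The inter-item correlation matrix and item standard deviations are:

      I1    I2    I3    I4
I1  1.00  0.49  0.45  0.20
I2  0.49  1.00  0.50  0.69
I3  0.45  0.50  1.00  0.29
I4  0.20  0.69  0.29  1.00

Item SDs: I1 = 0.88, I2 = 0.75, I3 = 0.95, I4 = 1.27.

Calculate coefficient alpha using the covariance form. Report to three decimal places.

α = 0.724

Σσ²ᵢ = 0.88² + 0.75² + 0.95² + 1.27² = 3.8523
Covariances σ_ij = r_ij · s_i · s_j:
  σ(I1,I2) = 0.49 × 0.88 × 0.75 = 0.3234
  σ(I1,I3) = 0.45 × 0.88 × 0.95 = 0.3762
  σ(I1,I4) = 0.20 × 0.88 × 1.27 = 0.2235
  σ(I2,I3) = 0.50 × 0.75 × 0.95 = 0.3562
  σ(I2,I4) = 0.69 × 0.75 × 1.27 = 0.6572
  σ(I3,I4) = 0.29 × 0.95 × 1.27 = 0.3499
σ²_T = Σσ²ᵢ + 2·Σσ_ij = 3.8523 + 2 × 2.2864 = 8.4251
α = (4/3)·(1 − 3.8523/8.4251) = 0.724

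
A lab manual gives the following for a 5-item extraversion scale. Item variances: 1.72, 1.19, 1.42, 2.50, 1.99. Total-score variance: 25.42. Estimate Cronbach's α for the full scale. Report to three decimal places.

α = 0.816

Σσ²ᵢ = 1.72 + 1.19 + 1.42 + 2.50 + 1.99 = 8.82
α = (k/(k−1))·(1 − Σσ²ᵢ/σ²_total) = (5/4)·(1 − 8.82/25.42) = 0.816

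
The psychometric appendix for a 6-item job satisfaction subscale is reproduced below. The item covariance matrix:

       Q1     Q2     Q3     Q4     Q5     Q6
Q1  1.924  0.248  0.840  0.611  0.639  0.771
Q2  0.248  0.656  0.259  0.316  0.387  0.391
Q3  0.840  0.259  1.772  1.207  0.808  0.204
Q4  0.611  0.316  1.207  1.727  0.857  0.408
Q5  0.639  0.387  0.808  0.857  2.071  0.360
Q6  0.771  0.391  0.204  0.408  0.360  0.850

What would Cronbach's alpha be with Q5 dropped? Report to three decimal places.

Remaining items: Q1, Q2, Q3, Q4, Q6 (k = 5).
Σσ²ᵢ = 1.924 + 0.656 + 1.772 + 1.727 + 0.850 = 6.929
σ²_total = 6.929 + 2 × 5.255 = 17.439
α (item deleted) = (5/4)·(1 − 6.929/17.439) = 0.753

α = 0.753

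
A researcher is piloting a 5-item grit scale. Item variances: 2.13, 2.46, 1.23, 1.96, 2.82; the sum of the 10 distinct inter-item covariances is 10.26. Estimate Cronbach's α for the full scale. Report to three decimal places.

α = 0.824

Σσ²ᵢ = 2.13 + 2.46 + 1.23 + 1.96 + 2.82 = 10.60
Sum of distinct covariances = 10.26
σ²_total = Σσ²ᵢ + 2·Σcov = 10.60 + 2 × 10.26 = 31.12
α = (5/4)·(1 − 10.60/31.12) = 0.824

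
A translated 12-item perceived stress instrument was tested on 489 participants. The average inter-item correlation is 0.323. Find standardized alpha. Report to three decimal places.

Standardized α = k·r̄ / (1 + (k−1)·r̄) = 12 × 0.323 / (1 + 11 × 0.323)
  = 3.8760 / 4.5530 = 0.851

standardized alpha = 0.851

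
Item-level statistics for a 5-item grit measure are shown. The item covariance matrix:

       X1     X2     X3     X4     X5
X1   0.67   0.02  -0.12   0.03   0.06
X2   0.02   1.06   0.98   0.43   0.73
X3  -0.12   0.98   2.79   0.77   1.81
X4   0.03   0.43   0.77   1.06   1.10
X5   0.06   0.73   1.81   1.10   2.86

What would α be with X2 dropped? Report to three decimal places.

Remaining items: X1, X3, X4, X5 (k = 4).
ΣVar(i) = 0.67 + 2.79 + 1.06 + 2.86 = 7.38
Var(T) = 7.38 + 2 × 3.65 = 14.68
α (item deleted) = (4/3)·(1 − 7.38/14.68) = 0.663

α = 0.663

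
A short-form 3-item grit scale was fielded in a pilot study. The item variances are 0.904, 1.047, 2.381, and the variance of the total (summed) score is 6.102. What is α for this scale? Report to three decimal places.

Σσ²ᵢ = 0.904 + 1.047 + 2.381 = 4.332
α = (k/(k−1))·(1 − Σσ²ᵢ/Var(T)) = (3/2)·(1 − 4.332/6.102) = 0.435

α = 0.435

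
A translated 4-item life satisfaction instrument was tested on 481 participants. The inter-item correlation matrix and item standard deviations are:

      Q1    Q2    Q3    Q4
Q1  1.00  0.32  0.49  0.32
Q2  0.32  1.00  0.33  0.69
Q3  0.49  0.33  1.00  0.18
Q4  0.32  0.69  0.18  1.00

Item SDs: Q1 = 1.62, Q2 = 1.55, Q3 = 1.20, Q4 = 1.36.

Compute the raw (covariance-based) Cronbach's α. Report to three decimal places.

Cronbach's α = 0.716

Σσ²ᵢ = 1.62² + 1.55² + 1.20² + 1.36² = 8.3165
Covariances σ_ij = r_ij · s_i · s_j:
  σ(Q1,Q2) = 0.32 × 1.62 × 1.55 = 0.8035
  σ(Q1,Q3) = 0.49 × 1.62 × 1.20 = 0.9526
  σ(Q1,Q4) = 0.32 × 1.62 × 1.36 = 0.7050
  σ(Q2,Q3) = 0.33 × 1.55 × 1.20 = 0.6138
  σ(Q2,Q4) = 0.69 × 1.55 × 1.36 = 1.4545
  σ(Q3,Q4) = 0.18 × 1.20 × 1.36 = 0.2938
σ²_T = Σσ²ᵢ + 2·Σσ_ij = 8.3165 + 2 × 4.8232 = 17.9629
α = (4/3)·(1 − 8.3165/17.9629) = 0.716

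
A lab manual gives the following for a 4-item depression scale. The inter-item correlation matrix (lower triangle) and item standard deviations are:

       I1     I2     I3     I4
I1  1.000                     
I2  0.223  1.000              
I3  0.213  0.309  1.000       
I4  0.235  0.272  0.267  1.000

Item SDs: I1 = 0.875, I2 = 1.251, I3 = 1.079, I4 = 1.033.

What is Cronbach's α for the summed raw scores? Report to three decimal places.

Σσ²ᵢ = 0.875² + 1.251² + 1.079² + 1.033² = 4.5620
Covariances σ_ij = r_ij · s_i · s_j:
  σ(I1,I2) = 0.223 × 0.875 × 1.251 = 0.2441
  σ(I1,I3) = 0.213 × 0.875 × 1.079 = 0.2011
  σ(I1,I4) = 0.235 × 0.875 × 1.033 = 0.2124
  σ(I2,I3) = 0.309 × 1.251 × 1.079 = 0.4171
  σ(I2,I4) = 0.272 × 1.251 × 1.033 = 0.3515
  σ(I3,I4) = 0.267 × 1.079 × 1.033 = 0.2976
σ²_T = Σσ²ᵢ + 2·Σσ_ij = 4.5620 + 2 × 1.7238 = 8.0096
α = (4/3)·(1 − 4.5620/8.0096) = 0.574

Cronbach's α = 0.574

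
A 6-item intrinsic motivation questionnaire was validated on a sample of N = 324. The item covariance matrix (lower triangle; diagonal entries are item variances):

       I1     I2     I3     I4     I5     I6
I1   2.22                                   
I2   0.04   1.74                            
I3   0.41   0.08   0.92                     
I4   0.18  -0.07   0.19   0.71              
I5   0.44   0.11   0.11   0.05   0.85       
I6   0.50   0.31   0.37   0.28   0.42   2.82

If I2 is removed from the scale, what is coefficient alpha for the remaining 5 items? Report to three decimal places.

Remaining items: I1, I3, I4, I5, I6 (k = 5).
Σσᵢ² = 2.22 + 0.92 + 0.71 + 0.85 + 2.82 = 7.52
σ²_T = 7.52 + 2 × 2.95 = 13.42
α (item deleted) = (5/4)·(1 − 7.52/13.42) = 0.550

coefficient alpha = 0.550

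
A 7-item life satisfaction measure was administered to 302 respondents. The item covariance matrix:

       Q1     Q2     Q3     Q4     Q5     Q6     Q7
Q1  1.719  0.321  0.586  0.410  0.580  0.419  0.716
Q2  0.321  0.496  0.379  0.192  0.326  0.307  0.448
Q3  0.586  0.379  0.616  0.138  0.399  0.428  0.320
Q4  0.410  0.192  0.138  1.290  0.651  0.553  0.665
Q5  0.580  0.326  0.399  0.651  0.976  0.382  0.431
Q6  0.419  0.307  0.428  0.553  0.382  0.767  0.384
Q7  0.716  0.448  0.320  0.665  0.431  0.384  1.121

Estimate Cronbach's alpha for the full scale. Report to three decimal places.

Σσ²ᵢ = 1.719 + 0.496 + 0.616 + 1.290 + 0.976 + 0.767 + 1.121 = 6.985
Sum of off-diagonal covariances = 9.035
σ²_total = 6.985 + 2 × 9.035 = 25.055
α = (k/(k−1))·(1 − Σσ²ᵢ/σ²_total) = (7/6)·(1 − 6.985/25.055) = 0.841

Cronbach's alpha = 0.841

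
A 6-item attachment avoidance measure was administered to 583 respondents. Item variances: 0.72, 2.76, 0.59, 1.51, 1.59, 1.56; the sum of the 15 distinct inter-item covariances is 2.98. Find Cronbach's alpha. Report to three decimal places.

α = 0.487

Σσ²ᵢ = 0.72 + 2.76 + 0.59 + 1.51 + 1.59 + 1.56 = 8.73
Sum of distinct covariances = 2.98
total variance = Σσ²ᵢ + 2·Σcov = 8.73 + 2 × 2.98 = 14.69
α = (6/5)·(1 − 8.73/14.69) = 0.487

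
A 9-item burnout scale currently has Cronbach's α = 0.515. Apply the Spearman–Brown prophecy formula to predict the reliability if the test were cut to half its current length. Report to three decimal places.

Length factor m = 1/2
α' = m·α / (1 − (1−m)·α)
   = 1/2 × 0.515 / (1 − (1 − 1/2) × 0.515)
   = 0.2575 / 0.7425 = 0.347

predicted reliability = 0.347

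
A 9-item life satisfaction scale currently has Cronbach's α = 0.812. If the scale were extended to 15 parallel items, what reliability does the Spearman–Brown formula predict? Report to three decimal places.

predicted reliability = 0.878

Length factor m = 15/9 = 1.6667
α' = m·α / (1 + (m−1)·α)
   = 15/9 × 0.812 / (1 + (15/9 − 1) × 0.812)
   = 1.3533 / 1.5413 = 0.878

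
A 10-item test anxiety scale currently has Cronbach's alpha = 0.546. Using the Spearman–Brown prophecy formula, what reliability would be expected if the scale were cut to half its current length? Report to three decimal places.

predicted reliability = 0.376

Length factor m = 1/2
α' = m·α / (1 − (1−m)·α)
   = 1/2 × 0.546 / (1 − (1 − 1/2) × 0.546)
   = 0.2730 / 0.7270 = 0.376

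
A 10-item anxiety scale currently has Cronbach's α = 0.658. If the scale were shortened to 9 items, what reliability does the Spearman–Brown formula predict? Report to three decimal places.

Length factor m = 9/10 = 0.9000
α' = m·α / (1 − (1−m)·α)
   = 9/10 × 0.658 / (1 − (1 − 9/10) × 0.658)
   = 0.5922 / 0.9342 = 0.634

predicted reliability = 0.634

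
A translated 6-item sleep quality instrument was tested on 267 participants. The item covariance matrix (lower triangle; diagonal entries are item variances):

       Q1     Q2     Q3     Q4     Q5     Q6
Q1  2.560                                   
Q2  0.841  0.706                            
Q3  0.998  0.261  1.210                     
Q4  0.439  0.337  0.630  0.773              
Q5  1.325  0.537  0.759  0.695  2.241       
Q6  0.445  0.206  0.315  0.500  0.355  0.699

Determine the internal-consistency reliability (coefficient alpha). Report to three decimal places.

Σσᵢ² = 2.560 + 0.706 + 1.210 + 0.773 + 2.241 + 0.699 = 8.189
Sum of the distinct covariances = 8.643
σ²_T = 8.189 + 2 × 8.643 = 25.475
α = (k/(k−1))·(1 − Σσᵢ²/σ²_T) = (6/5)·(1 − 8.189/25.475) = 0.814

coefficient alpha = 0.814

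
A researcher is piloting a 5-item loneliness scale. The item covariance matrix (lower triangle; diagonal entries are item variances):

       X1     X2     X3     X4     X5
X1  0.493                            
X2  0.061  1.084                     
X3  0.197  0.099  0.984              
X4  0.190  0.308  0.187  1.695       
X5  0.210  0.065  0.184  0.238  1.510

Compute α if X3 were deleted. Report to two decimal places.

α = 0.41

Remaining items: X1, X2, X4, X5 (k = 4).
sum of item variances = 0.493 + 1.084 + 1.695 + 1.510 = 4.782
σ²_total = 4.782 + 2 × 1.072 = 6.926
α (item deleted) = (4/3)·(1 − 4.782/6.926) = 0.41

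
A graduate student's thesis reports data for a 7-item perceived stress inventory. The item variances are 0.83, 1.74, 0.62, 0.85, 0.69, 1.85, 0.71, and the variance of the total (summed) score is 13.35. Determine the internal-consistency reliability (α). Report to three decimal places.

Σσ²ᵢ = 0.83 + 1.74 + 0.62 + 0.85 + 0.69 + 1.85 + 0.71 = 7.29
α = (k/(k−1))·(1 − Σσ²ᵢ/total variance) = (7/6)·(1 − 7.29/13.35) = 0.530

α = 0.530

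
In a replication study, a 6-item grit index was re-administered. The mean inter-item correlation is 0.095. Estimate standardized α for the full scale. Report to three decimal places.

α = 0.386

Standardized α = k·r̄ / (1 + (k−1)·r̄) = 6 × 0.095 / (1 + 5 × 0.095)
  = 0.5700 / 1.4750 = 0.386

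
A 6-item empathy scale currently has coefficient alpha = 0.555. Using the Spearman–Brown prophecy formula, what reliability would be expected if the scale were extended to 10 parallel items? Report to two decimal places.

predicted reliability = 0.68

Length factor m = 10/6 = 1.6667
α' = m·α / (1 + (m−1)·α)
   = 10/6 × 0.555 / (1 + (10/6 − 1) × 0.555)
   = 0.9250 / 1.3700 = 0.68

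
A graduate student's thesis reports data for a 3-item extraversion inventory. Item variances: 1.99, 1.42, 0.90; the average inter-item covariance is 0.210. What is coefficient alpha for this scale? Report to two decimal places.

sum of item variances = 1.99 + 1.42 + 0.90 = 4.31
Sum of the 3 distinct covariances = 3 × 0.210 = 0.630
σ²_T = sum of item variances + 2·Σcov = 4.31 + 2 × 0.630 = 5.570
α = (3/2)·(1 − 4.31/5.570) = 0.34

α = 0.34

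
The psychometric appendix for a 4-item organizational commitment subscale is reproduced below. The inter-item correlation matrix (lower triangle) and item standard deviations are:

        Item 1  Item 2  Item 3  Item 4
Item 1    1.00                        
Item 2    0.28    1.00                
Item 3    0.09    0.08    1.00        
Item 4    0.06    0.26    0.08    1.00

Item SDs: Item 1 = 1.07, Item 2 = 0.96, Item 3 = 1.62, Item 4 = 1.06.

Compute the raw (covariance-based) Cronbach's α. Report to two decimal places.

Cronbach's α = 0.35

Σσ²ᵢ = 1.07² + 0.96² + 1.62² + 1.06² = 5.8145
Covariances σ_ij = r_ij · s_i · s_j:
  σ(Item 1,Item 2) = 0.28 × 1.07 × 0.96 = 0.2876
  σ(Item 1,Item 3) = 0.09 × 1.07 × 1.62 = 0.1560
  σ(Item 1,Item 4) = 0.06 × 1.07 × 1.06 = 0.0681
  σ(Item 2,Item 3) = 0.08 × 0.96 × 1.62 = 0.1244
  σ(Item 2,Item 4) = 0.26 × 0.96 × 1.06 = 0.2646
  σ(Item 3,Item 4) = 0.08 × 1.62 × 1.06 = 0.1374
σ²_T = Σσ²ᵢ + 2·Σσ_ij = 5.8145 + 2 × 1.0381 = 7.8907
α = (4/3)·(1 − 5.8145/7.8907) = 0.35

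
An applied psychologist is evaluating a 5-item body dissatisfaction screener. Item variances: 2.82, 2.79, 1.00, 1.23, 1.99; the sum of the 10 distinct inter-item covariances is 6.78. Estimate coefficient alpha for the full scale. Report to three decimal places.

sum of item variances = 2.82 + 2.79 + 1.00 + 1.23 + 1.99 = 9.83
Sum of distinct covariances = 6.78
total variance = sum of item variances + 2·Σcov = 9.83 + 2 × 6.78 = 23.39
α = (5/4)·(1 − 9.83/23.39) = 0.725

coefficient alpha = 0.725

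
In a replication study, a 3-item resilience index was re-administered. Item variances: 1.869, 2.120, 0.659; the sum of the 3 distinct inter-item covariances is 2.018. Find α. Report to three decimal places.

Σσᵢ² = 1.869 + 2.120 + 0.659 = 4.648
Sum of distinct covariances = 2.018
σ²_total = Σσᵢ² + 2·Σcov = 4.648 + 2 × 2.018 = 8.684
α = (3/2)·(1 − 4.648/8.684) = 0.697

α = 0.697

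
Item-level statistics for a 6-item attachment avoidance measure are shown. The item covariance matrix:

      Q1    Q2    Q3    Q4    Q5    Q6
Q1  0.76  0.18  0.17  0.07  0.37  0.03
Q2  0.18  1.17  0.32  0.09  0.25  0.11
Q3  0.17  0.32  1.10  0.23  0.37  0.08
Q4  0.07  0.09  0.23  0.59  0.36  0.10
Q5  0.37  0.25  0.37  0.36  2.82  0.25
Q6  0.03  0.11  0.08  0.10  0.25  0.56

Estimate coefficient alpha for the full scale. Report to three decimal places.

coefficient alpha = 0.552

sum of item variances = 0.76 + 1.17 + 1.10 + 0.59 + 2.82 + 0.56 = 7.00
Sum of the distinct covariances = 2.98
total variance = 7.00 + 2 × 2.98 = 12.96
α = (k/(k−1))·(1 − sum of item variances/total variance) = (6/5)·(1 − 7.00/12.96) = 0.552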